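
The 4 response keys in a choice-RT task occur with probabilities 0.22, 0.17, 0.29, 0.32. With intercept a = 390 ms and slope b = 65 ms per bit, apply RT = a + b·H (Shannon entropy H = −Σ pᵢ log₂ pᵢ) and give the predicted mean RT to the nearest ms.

517 ms

H = 0.22·log₂(1/0.22) + 0.17·log₂(1/0.17) + 0.29·log₂(1/0.29) + 0.32·log₂(1/0.32) = 1.9591 bits.
RT = 390 + 65 × 1.9591 = 517.34 ms.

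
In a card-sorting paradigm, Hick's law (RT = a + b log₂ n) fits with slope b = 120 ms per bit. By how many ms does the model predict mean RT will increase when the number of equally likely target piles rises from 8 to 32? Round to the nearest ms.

ΔRT = (a + b log₂ n₂) − (a + b log₂ n₁) = b·(log₂ n₂ − log₂ n₁).
log₂(32) − log₂(8) = log₂(32/8) = log₂(4) = 2.
ΔRT = 120 × 2.0000 = 240.000 ms.

240 ms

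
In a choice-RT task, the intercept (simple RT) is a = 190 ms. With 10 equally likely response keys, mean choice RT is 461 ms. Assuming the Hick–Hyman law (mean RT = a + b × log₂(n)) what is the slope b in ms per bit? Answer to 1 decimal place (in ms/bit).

10 alternatives carry log₂ 10 = 3.3219 bits; the choice cost is 461 − 190 = 271 ms, so b = 271/3.3219 = 81.579 ms/bit.

81.6 ms/bit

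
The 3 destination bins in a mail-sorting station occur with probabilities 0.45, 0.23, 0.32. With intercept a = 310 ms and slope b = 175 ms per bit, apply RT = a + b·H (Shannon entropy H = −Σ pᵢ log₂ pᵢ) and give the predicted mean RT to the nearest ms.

578 ms

H = 0.45·log₂(1/0.45) + 0.23·log₂(1/0.23) + 0.32·log₂(1/0.32) = 1.5321 bits.
RT = 310 + 175 × 1.5321 = 578.12 ms.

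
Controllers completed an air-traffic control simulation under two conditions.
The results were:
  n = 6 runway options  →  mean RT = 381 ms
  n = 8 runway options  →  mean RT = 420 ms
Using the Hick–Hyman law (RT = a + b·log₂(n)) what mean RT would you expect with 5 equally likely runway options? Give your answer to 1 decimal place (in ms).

356.3 ms

RT is linear in log₂ n, so two points fix the line:
  b = (420 − 381) / (log₂ 8 − log₂ 6) = 39 / (3 − 2.5850) = 93.967 ms/bit
  a = 381 − 93.967 × 2.5850 = 138.098 ms
Then RT(5) = 138.098 + 93.967 × log₂ 5 = 138.098 + 93.967 × 2.3219 ≈ 356.283 ms.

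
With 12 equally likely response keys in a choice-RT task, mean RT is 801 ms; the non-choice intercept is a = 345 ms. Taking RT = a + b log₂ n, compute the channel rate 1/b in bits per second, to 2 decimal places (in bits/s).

7.86 bits/s

Choice component = 801 − 345 = 456 ms over log₂(12) = 3.5850 bits.
b = 456 / 3.5850 = 127.198 ms/bit, so 1/b = 7.862 bits/s.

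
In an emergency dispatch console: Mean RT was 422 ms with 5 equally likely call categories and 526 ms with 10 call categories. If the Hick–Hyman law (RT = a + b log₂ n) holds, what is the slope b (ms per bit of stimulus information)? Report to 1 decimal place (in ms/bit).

104.0 ms/bit

Slope: b = (526 − 422) / (log₂ 10 − log₂ 5) = 104/1.0000 = 104.000 ms/bit.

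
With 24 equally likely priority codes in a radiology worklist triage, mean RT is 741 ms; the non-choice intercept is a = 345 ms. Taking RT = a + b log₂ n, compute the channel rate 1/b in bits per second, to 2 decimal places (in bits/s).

11.58 bits/s

b = (741 − 345)/log₂ 24 = 396/4.5850 = 86.369 ms per bit = 0.08637 s/bit; the reciprocal is 11.578 bits/s.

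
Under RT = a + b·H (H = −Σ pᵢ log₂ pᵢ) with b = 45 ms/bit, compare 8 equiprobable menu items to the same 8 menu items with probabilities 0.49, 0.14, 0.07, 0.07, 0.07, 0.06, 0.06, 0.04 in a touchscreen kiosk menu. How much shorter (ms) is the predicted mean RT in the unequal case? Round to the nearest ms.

Equiprobable entropy H₀ = log₂ 8 = 3.0000 bits.
Skewed entropy H = −Σ pᵢ log₂ pᵢ = 2.3799 bits.
ΔRT = b·(H₀ − H) = 45 × 0.6201 = 27.91 ms.

28 ms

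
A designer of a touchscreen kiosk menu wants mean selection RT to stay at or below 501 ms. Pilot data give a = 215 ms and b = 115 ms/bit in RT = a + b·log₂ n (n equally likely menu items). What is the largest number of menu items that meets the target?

Set 215 + 115·log₂ n ≤ 501 → log₂ n ≤ (501 − 215)/115 = 2.4870.
So n ≤ 2^2.4870 = 5.606; the largest integer n is 5.

5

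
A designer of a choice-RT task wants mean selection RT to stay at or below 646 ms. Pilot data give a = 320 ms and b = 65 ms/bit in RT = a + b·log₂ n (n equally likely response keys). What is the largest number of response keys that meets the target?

32

Set 320 + 65·log₂ n ≤ 646 → log₂ n ≤ (646 − 320)/65 = 5.0154.
So n ≤ 2^5.0154 = 32.343; the largest integer n is 32.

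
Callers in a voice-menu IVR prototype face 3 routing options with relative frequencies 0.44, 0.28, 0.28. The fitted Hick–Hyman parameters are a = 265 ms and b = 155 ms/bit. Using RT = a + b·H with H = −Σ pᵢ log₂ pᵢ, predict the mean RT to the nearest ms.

H = 0.44·log₂(1/0.44) + 0.28·log₂(1/0.28) + 0.28·log₂(1/0.28) = 1.5496 bits.
RT = 265 + 155 × 1.5496 = 505.19 ms.

505 ms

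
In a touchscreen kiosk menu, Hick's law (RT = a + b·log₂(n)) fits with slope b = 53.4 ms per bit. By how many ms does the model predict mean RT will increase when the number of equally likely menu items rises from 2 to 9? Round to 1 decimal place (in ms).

115.9 ms

ΔRT = (a + b log₂ n₂) − (a + b log₂ n₁) = b·(log₂ n₂ − log₂ n₁).
log₂(9) − log₂(2) = 3.1699 − 1 = 2.1699.
ΔRT = 53.4 × 2.1699 = 115.874 ms.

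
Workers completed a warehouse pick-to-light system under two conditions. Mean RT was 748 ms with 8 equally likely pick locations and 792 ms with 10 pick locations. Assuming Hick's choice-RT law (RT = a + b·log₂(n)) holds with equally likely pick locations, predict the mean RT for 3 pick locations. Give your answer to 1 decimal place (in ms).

554.6 ms

Fit slope and intercept:
  b = (792 − 748) / (log₂ 10 − log₂ 8) = 44 / (3.3219 − 3) = 136.676 ms/bit
  a = 748 − 136.676 × 3 = 337.971 ms
Then RT(3) = 337.971 + 136.676 × log₂ 3 = 337.971 + 136.676 × 1.5850 ≈ 554.598 ms.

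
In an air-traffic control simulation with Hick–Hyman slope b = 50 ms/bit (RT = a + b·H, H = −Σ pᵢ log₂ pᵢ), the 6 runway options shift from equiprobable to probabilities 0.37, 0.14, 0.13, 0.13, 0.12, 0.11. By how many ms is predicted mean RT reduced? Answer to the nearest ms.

9 ms

The RT saving is b·ΔH. Equiprobable H₀ = log₂(6) = 2.5850 bits; with the given probabilities H = 2.4105 bits.
b·(H₀ − H) = 50 × (2.5850 − 2.4105) = 8.72 ms.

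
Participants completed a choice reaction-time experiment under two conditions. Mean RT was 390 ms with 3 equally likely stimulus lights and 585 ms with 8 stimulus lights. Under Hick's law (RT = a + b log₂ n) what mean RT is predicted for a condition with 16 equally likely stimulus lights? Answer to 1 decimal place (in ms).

Solve the two-equation system in a and b:
  b = (585 − 390) / (log₂ 8 − log₂ 3) = 195 / (3 − 1.5850) = 137.806 ms/bit
  a = 390 − 137.806 × 1.5850 = 171.583 ms
Then RT(16) = 171.583 + 137.806 × log₂ 16 = 171.583 + 137.806 × 4 ≈ 722.806 ms.

722.8 ms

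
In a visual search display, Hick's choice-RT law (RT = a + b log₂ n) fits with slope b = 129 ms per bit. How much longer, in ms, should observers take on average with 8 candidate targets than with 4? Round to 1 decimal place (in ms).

ΔRT = (a + b log₂ n₂) − (a + b log₂ n₁) = b·(log₂ n₂ − log₂ n₁).
log₂(8) − log₂(4) = log₂(8/4) = log₂(2) = 1.
ΔRT = 129 × 1.0000 = 129.000 ms.

129.0 ms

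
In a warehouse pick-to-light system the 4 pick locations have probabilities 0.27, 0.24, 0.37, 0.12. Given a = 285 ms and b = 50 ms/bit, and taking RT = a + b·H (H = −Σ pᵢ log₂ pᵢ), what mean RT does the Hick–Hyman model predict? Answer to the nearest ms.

Entropy contributions −pᵢ log₂ pᵢ: 0.5100, 0.4941, 0.5307, 0.3671; sum H = 1.9020 bits.
RT = a + bH = 285 + 50·1.9020 = 380.10 ms.

380 ms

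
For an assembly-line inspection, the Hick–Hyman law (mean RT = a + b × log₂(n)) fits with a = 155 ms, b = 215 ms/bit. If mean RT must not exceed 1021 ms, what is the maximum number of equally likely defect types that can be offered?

Set 155 + 215·log₂ n ≤ 1021 → log₂ n ≤ (1021 − 155)/215 = 4.0279.
So n ≤ 2^4.0279 = 16.313; the largest integer n is 16.

16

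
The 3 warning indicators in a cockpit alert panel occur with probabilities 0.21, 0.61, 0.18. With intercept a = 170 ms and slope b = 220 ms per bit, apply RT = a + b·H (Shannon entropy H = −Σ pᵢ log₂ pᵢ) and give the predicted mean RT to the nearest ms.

468 ms

H = 0.21·log₂(1/0.21) + 0.61·log₂(1/0.61) + 0.18·log₂(1/0.18) = 1.3531 bits.
RT = 170 + 220 × 1.3531 = 467.69 ms.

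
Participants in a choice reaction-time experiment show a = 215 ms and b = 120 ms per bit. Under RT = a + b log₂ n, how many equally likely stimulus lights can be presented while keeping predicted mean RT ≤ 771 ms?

24

Information budget: (771 − 215)/120 = 4.6333 bits, so n ≤ 2^4.6333 = 24.818 → at most 24.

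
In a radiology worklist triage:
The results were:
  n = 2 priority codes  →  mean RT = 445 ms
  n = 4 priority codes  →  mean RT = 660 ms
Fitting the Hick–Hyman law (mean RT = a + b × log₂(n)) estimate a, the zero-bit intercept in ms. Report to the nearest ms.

b = (RT₂ − RT₁)/(log₂ n₂ − log₂ n₁) = (660 − 445)/(2 − 1) = 215 ms/bit.
a = RT₁ − b·log₂ n₁ = 445 − 215 × 1 = 230.000 ms.

230 ms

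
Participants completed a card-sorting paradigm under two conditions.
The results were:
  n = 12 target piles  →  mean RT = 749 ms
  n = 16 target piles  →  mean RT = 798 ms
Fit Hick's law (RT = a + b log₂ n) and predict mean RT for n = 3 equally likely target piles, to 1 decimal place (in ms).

512.9 ms

With log₂ n on the abscissa the relation is linear; from the two conditions:
  b = (798 − 749) / (log₂ 16 − log₂ 12) = 49 / (4 − 3.5850) = 118.062 ms/bit
  a = 749 − 118.062 × 3.5850 = 325.754 ms
Then RT(3) = 325.754 + 118.062 × log₂ 3 = 325.754 + 118.062 × 1.5850 ≈ 512.877 ms.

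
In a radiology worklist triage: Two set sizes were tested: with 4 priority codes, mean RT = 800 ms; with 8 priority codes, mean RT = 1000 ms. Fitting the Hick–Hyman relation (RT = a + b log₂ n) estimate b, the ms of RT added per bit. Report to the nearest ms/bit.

200 ms/bit

b = (RT₂ − RT₁)/(log₂ n₂ − log₂ n₁) = (1000 − 800)/(3 − 2) = 200 ms/bit.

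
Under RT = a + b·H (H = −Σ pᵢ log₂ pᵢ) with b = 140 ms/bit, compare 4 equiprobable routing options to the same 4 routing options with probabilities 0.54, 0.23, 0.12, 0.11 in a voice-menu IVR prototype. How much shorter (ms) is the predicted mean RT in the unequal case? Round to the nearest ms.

Equiprobable entropy H₀ = log₂ 4 = 2.0000 bits.
Skewed entropy H = −Σ pᵢ log₂ pᵢ = 1.6851 bits.
ΔRT = b·(H₀ − H) = 140 × 0.3149 = 44.09 ms.

44 ms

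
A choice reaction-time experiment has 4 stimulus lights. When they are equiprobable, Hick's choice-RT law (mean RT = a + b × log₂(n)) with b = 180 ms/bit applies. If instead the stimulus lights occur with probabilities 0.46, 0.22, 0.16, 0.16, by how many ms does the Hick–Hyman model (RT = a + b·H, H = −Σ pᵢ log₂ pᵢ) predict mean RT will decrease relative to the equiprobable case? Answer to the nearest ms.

The RT saving is b·ΔH. Equiprobable H₀ = log₂(4) = 2.0000 bits; with the given probabilities H = 1.8419 bits.
b·(H₀ − H) = 180 × (2.0000 − 1.8419) = 28.45 ms.

28 ms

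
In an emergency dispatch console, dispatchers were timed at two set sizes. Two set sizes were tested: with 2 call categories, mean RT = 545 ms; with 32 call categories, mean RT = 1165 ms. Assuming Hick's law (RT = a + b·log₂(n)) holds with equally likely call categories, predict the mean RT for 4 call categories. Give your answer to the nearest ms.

Solve the two-equation system in a and b:
  b = (1165 − 545) / (log₂ 32 − log₂ 2) = 620 / (5 − 1) = 155 ms/bit
  a = 545 − 155 × 1 = 390 ms
Then RT(4) = 390 + 155 × log₂ 4 = 390 + 155 × 2 ≈ 700.000 ms.

700 ms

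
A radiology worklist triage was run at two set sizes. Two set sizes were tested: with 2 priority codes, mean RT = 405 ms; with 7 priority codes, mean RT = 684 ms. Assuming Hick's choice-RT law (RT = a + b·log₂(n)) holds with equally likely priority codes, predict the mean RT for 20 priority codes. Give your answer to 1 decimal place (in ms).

917.8 ms

Solve the two-equation system in a and b:
  b = (684 − 405) / (log₂ 7 − log₂ 2) = 279 / (2.8074 − 1) = 154.369 ms/bit
  a = 405 − 154.369 × 1 = 250.631 ms
Then RT(20) = 250.631 + 154.369 × log₂ 20 = 250.631 + 154.369 × 4.3219 ≈ 917.804 ms.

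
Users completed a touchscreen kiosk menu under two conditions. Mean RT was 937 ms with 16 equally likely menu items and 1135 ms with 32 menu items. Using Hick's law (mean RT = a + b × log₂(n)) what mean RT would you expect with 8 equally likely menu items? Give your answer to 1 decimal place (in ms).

RT is linear in log₂ n, so two points fix the line:
  b = (1135 − 937) / (log₂ 32 − log₂ 16) = 198 / (5 − 4) = 198.000 ms/bit
  a = 937 − 198.000 × 4 = 145.000 ms
Then RT(8) = 145.000 + 198.000 × log₂ 8 = 145.000 + 198.000 × 3 ≈ 739.000 ms.

739.0 ms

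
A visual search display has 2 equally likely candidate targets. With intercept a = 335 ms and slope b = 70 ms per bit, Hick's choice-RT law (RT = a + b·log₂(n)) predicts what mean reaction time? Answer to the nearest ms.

log₂(2) = 1 bits, so RT = 335 + 70 × 1 ≈ 405.000 ms.

405 ms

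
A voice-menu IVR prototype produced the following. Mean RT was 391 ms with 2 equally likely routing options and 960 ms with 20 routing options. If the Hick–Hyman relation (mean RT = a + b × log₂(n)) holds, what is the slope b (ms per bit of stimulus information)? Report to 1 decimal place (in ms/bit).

b = (RT₂ − RT₁)/(log₂ n₂ − log₂ n₁) = (960 − 391)/(4.3219 − 1) = 171.286 ms/bit.

171.3 ms/bit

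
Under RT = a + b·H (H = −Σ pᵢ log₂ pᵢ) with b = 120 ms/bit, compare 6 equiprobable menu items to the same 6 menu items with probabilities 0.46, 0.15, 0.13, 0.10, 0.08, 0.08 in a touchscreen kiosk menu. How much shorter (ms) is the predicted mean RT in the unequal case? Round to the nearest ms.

43 ms

The RT saving is b·ΔH. Equiprobable H₀ = log₂(6) = 2.5850 bits; with the given probabilities H = 2.2237 bits.
b·(H₀ − H) = 120 × (2.5850 − 2.2237) = 43.35 ms.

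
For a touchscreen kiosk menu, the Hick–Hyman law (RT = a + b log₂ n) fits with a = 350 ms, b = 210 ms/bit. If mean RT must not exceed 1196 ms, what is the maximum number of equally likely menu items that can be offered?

16

Set 350 + 210·log₂ n ≤ 1196 → log₂ n ≤ (1196 − 350)/210 = 4.0286.
So n ≤ 2^4.0286 = 16.320; the largest integer n is 16.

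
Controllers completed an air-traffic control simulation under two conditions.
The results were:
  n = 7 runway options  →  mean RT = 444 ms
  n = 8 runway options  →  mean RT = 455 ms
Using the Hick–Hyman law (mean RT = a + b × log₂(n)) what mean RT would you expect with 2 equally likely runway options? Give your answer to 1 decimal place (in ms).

340.8 ms

RT is linear in log₂ n, so two points fix the line:
  b = (455 − 444) / (log₂ 8 − log₂ 7) = 11 / (3 − 2.8074) = 57.100 ms/bit
  a = 444 − 57.100 × 2.8074 = 283.701 ms
Then RT(2) = 283.701 + 57.100 × log₂ 2 = 283.701 + 57.100 × 1 ≈ 340.800 ms.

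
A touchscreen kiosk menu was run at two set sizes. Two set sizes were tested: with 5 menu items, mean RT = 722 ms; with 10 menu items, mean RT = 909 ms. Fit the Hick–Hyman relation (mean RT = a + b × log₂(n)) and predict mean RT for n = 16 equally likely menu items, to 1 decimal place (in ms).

1035.8 ms

Fit slope and intercept:
  b = (909 − 722) / (log₂ 10 − log₂ 5) = 187 / (3.3219 − 2.3219) = 187.000 ms/bit
  a = 722 − 187.000 × 2.3219 = 287.799 ms
Then RT(16) = 287.799 + 187.000 × log₂ 16 = 287.799 + 187.000 × 4 ≈ 1035.799 ms.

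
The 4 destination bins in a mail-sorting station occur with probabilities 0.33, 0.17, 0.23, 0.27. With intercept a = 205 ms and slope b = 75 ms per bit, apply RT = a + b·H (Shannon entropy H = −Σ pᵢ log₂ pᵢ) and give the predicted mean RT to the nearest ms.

Entropy contributions −pᵢ log₂ pᵢ: 0.5278, 0.4346, 0.4877, 0.5100; sum H = 1.9601 bits.
RT = a + bH = 205 + 75·1.9601 = 352.01 ms.

352 ms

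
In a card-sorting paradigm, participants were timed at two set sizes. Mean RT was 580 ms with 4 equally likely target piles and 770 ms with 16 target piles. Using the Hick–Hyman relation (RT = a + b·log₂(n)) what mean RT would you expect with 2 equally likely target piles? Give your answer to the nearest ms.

485 ms

Solve the two-equation system in a and b:
  b = (770 − 580) / (log₂ 16 − log₂ 4) = 190 / (4 − 2) = 95 ms/bit
  a = 580 − 95 × 2 = 390 ms
Then RT(2) = 390 + 95 × log₂ 2 = 390 + 95 × 1 ≈ 485.000 ms.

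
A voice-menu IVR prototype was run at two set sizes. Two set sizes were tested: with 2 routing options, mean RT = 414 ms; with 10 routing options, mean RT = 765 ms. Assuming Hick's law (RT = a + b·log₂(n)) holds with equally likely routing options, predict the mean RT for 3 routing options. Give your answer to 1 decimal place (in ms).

Fit slope and intercept:
  b = (765 − 414) / (log₂ 10 − log₂ 2) = 351 / (3.3219 − 1) = 151.167 ms/bit
  a = 414 − 151.167 × 1 = 262.833 ms
Then RT(3) = 262.833 + 151.167 × log₂ 3 = 262.833 + 151.167 × 1.5850 ≈ 502.427 ms.

502.4 ms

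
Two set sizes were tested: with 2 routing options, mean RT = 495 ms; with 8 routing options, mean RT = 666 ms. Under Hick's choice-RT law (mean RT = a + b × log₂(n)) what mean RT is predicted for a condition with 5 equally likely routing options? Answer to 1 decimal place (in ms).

608.0 ms

Solve the two-equation system in a and b:
  b = (666 − 495) / (log₂ 8 − log₂ 2) = 171 / (3 − 1) = 85.500 ms/bit
  a = 495 − 85.500 × 1 = 409.500 ms
Then RT(5) = 409.500 + 85.500 × log₂ 5 = 409.500 + 85.500 × 2.3219 ≈ 608.025 ms.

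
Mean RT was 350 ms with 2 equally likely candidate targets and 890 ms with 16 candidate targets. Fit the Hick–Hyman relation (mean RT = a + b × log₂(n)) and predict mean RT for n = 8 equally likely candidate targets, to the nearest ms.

710 ms

With log₂ n on the abscissa the relation is linear; from the two conditions:
  b = (890 − 350) / (log₂ 16 − log₂ 2) = 540 / (4 − 1) = 180 ms/bit
  a = 350 − 180 × 1 = 170 ms
Then RT(8) = 170 + 180 × log₂ 8 = 170 + 180 × 3 ≈ 710.000 ms.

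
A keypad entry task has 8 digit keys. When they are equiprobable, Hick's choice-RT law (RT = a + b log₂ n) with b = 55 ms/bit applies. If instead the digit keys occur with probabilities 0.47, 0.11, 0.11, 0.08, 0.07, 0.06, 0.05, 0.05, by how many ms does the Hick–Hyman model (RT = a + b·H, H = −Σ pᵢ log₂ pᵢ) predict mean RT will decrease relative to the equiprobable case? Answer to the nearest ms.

30 ms

The RT saving is b·ΔH. Equiprobable H₀ = log₂(8) = 3.0000 bits; with the given probabilities H = 2.4483 bits.
b·(H₀ − H) = 55 × (3.0000 − 2.4483) = 30.34 ms.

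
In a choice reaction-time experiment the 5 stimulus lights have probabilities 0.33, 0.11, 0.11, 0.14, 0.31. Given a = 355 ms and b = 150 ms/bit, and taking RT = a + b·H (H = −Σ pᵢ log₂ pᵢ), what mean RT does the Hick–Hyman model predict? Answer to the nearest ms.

677 ms

H = 0.33·log₂(1/0.33) + 0.11·log₂(1/0.11) + 0.11·log₂(1/0.11) + 0.14·log₂(1/0.14) + 0.31·log₂(1/0.31) = 2.1493 bits.
RT = 355 + 150 × 2.1493 = 677.40 ms.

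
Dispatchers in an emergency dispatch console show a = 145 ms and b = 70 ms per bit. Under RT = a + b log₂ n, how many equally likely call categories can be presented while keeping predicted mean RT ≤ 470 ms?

70·log₂ n ≤ 470 − 145 = 325, giving log₂ n ≤ 4.6429 and n ≤ 24.983. The largest whole number is 24.

24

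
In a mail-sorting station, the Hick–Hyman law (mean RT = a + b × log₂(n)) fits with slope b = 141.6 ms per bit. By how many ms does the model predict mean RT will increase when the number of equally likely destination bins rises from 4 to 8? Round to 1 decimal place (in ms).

ΔRT = (a + b log₂ n₂) − (a + b log₂ n₁) = b·(log₂ n₂ − log₂ n₁).
log₂(8) − log₂(4) = log₂(8/4) = log₂(2) = 1.
ΔRT = 141.6 × 1.0000 = 141.600 ms.

141.6 ms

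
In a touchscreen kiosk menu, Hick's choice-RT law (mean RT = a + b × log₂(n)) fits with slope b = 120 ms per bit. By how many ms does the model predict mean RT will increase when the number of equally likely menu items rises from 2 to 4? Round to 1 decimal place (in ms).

The intercept a cancels: ΔRT = b·(log₂ n₂ − log₂ n₁) = b·log₂(n₂/n₁).
log₂(4) − log₂(2) = log₂(4/2) = log₂(2) = 1.
ΔRT = 120 × 1.0000 = 120.000 ms.

120.0 ms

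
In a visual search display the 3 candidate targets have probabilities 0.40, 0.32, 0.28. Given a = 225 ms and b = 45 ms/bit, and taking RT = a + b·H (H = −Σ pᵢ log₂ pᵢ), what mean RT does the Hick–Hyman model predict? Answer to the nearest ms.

H = 0.40·log₂(1/0.40) + 0.32·log₂(1/0.32) + 0.28·log₂(1/0.28) = 1.5690 bits.
RT = 225 + 45 × 1.5690 = 295.61 ms.

296 ms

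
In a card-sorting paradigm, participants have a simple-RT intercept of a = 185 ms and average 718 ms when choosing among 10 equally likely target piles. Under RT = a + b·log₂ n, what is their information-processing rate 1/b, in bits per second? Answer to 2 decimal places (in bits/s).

6.23 bits/s

Choice component = 718 − 185 = 533 ms over log₂(10) = 3.3219 bits.
b = 533 / 3.3219 = 160.449 ms/bit, so 1/b = 6.233 bits/s.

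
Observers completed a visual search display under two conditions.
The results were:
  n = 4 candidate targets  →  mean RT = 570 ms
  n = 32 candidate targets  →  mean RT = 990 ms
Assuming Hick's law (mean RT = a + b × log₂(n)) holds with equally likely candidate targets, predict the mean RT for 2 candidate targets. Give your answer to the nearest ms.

Solve the two-equation system in a and b:
  b = (990 − 570) / (log₂ 32 − log₂ 4) = 420 / (5 − 2) = 140 ms/bit
  a = 570 − 140 × 2 = 290 ms
Then RT(2) = 290 + 140 × log₂ 2 = 290 + 140 × 1 ≈ 430.000 ms.

430 ms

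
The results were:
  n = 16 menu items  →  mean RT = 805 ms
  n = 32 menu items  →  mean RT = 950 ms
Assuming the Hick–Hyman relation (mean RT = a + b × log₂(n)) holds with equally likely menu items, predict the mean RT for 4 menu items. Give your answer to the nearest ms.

RT is linear in log₂ n, so two points fix the line:
  b = (950 − 805) / (log₂ 32 − log₂ 16) = 145 / (5 − 4) = 145 ms/bit
  a = 805 − 145 × 4 = 225 ms
Then RT(4) = 225 + 145 × log₂ 4 = 225 + 145 × 2 ≈ 515.000 ms.

515 ms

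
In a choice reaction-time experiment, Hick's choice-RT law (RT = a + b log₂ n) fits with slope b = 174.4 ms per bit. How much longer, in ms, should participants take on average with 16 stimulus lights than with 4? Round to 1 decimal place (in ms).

348.8 ms

The intercept a cancels: ΔRT = b·(log₂ n₂ − log₂ n₁) = b·log₂(n₂/n₁).
log₂(16) − log₂(4) = log₂(16/4) = log₂(4) = 2.
ΔRT = 174.4 × 2.0000 = 348.800 ms.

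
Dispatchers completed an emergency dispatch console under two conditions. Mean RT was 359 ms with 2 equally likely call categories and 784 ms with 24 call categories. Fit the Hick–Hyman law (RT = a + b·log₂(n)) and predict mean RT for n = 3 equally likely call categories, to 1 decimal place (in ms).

428.3 ms

RT is linear in log₂ n, so two points fix the line:
  b = (784 − 359) / (log₂ 24 − log₂ 2) = 425 / (4.5850 − 1) = 118.551 ms/bit
  a = 359 − 118.551 × 1 = 240.449 ms
Then RT(3) = 240.449 + 118.551 × log₂ 3 = 240.449 + 118.551 × 1.5850 ≈ 428.348 ms.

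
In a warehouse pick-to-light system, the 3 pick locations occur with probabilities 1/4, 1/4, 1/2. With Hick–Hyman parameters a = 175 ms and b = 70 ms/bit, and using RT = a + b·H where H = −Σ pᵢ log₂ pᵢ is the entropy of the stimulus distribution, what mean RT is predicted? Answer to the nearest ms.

H = −Σ pᵢ log₂ pᵢ = 0.25·2 + 0.25·2 + 0.5·1 = 1.500 bits.
RT = 175 + 70 × 1.500 = 280.00 ms.

280 ms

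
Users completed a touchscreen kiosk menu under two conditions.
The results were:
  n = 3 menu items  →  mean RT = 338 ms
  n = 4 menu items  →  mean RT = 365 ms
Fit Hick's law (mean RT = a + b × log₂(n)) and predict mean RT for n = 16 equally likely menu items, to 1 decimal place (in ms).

RT is linear in log₂ n, so two points fix the line:
  b = (365 − 338) / (log₂ 4 − log₂ 3) = 27 / (2 − 1.5850) = 65.054 ms/bit
  a = 338 − 65.054 × 1.5850 = 234.891 ms
Then RT(16) = 234.891 + 65.054 × log₂ 16 = 234.891 + 65.054 × 4 ≈ 495.109 ms.

495.1 ms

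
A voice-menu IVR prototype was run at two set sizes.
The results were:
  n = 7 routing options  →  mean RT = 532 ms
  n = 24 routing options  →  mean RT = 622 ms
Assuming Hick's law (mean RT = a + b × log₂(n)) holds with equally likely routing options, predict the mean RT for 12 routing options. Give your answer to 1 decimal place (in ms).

RT is linear in log₂ n, so two points fix the line:
  b = (622 − 532) / (log₂ 24 − log₂ 7) = 90 / (4.5850 − 2.8074) = 50.630 ms/bit
  a = 532 − 50.630 × 2.8074 = 389.864 ms
Then RT(12) = 389.864 + 50.630 × log₂ 12 = 389.864 + 50.630 × 3.5850 ≈ 571.370 ms.

571.4 ms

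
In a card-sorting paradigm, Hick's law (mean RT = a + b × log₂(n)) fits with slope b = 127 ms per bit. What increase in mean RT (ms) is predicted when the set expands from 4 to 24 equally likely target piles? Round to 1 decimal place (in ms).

ΔRT = (a + b log₂ n₂) − (a + b log₂ n₁) = b·(log₂ n₂ − log₂ n₁).
log₂(24) − log₂(4) = 4.5850 − 2 = 2.5850.
ΔRT = 127 × 2.5850 = 328.290 ms.

328.3 ms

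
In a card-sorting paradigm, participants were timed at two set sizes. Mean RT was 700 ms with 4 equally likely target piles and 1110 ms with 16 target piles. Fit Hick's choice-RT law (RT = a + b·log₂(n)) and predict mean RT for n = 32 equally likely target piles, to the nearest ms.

Solve the two-equation system in a and b:
  b = (1110 − 700) / (log₂ 16 − log₂ 4) = 410 / (4 − 2) = 205 ms/bit
  a = 700 − 205 × 2 = 290 ms
Then RT(32) = 290 + 205 × log₂ 32 = 290 + 205 × 5 ≈ 1315.000 ms.

1315 ms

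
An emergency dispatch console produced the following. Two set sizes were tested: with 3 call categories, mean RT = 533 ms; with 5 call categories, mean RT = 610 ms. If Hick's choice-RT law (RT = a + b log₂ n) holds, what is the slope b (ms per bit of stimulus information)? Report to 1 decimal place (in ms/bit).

Slope: b = (610 − 533) / (log₂ 5 − log₂ 3) = 77/0.7370 = 104.482 ms/bit.

104.5 ms/bit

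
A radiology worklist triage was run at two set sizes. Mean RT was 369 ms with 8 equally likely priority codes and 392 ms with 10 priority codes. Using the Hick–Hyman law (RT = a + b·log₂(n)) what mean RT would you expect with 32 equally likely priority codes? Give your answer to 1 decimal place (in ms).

511.9 ms

RT is linear in log₂ n, so two points fix the line:
  b = (392 − 369) / (log₂ 10 − log₂ 8) = 23 / (3.3219 − 3) = 71.445 ms/bit
  a = 369 − 71.445 × 3 = 154.666 ms
Then RT(32) = 154.666 + 71.445 × log₂ 32 = 154.666 + 71.445 × 5 ≈ 511.889 ms.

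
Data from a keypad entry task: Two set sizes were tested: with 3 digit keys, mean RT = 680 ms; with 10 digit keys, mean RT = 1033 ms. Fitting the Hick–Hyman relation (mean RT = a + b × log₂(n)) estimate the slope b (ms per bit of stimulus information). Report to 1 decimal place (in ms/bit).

203.2 ms/bit

b = (RT₂ − RT₁)/(log₂ n₂ − log₂ n₁) = (1033 − 680)/(3.3219 − 1.5850) = 203.228 ms/bit.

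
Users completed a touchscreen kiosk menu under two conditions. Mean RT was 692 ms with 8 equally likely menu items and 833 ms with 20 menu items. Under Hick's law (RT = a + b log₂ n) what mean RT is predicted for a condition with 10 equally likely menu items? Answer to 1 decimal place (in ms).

RT is linear in log₂ n, so two points fix the line:
  b = (833 − 692) / (log₂ 20 − log₂ 8) = 141 / (4.3219 − 3) = 106.662 ms/bit
  a = 692 − 106.662 × 3 = 372.013 ms
Then RT(10) = 372.013 + 106.662 × log₂ 10 = 372.013 + 106.662 × 3.3219 ≈ 726.338 ms.

726.3 ms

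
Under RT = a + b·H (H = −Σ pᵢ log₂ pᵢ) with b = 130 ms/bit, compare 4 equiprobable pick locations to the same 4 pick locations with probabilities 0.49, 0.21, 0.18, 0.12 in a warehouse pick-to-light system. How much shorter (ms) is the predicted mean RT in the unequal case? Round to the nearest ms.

27 ms

Equiprobable entropy H₀ = log₂ 4 = 2.0000 bits.
Skewed entropy H = −Σ pᵢ log₂ pᵢ = 1.7895 bits.
ΔRT = b·(H₀ − H) = 130 × 0.2105 = 27.37 ms.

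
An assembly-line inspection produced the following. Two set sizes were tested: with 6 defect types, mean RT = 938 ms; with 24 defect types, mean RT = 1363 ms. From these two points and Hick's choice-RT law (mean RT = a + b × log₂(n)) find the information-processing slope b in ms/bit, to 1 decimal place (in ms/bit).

212.5 ms/bit

Slope: b = (1363 − 938) / (log₂ 24 − log₂ 6) = 425/2.0000 = 212.500 ms/bit.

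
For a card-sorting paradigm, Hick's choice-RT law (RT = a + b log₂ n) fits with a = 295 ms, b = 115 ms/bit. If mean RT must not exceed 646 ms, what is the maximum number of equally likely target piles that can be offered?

8

Set 295 + 115·log₂ n ≤ 646 → log₂ n ≤ (646 − 295)/115 = 3.0522.
So n ≤ 2^3.0522 = 8.295; the largest integer n is 8.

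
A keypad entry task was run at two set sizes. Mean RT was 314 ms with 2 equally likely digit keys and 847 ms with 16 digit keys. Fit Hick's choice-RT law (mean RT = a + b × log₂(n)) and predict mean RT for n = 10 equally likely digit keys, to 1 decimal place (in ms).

726.5 ms

With log₂ n on the abscissa the relation is linear; from the two conditions:
  b = (847 − 314) / (log₂ 16 − log₂ 2) = 533 / (4 − 1) = 177.667 ms/bit
  a = 314 − 177.667 × 1 = 136.333 ms
Then RT(10) = 136.333 + 177.667 × log₂ 10 = 136.333 + 177.667 × 3.3219 ≈ 726.529 ms.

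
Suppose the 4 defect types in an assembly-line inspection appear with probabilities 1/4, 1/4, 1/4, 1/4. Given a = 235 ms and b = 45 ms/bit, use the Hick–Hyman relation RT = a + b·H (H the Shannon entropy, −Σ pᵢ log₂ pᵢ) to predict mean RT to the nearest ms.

Each term −pᵢ log₂ pᵢ: 0.25·2 + 0.25·2 + 0.25·2 + 0.25·2; summed, H = 2.000 bits.
Mean RT = a + bH = 235 + 45·2.000 = 325.00 ms.

325 ms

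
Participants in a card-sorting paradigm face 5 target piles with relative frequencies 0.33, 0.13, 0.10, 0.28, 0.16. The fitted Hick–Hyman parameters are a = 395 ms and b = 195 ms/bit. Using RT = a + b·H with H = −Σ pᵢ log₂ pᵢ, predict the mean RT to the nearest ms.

Entropy contributions −pᵢ log₂ pᵢ: 0.5278, 0.3826, 0.3322, 0.5142, 0.4230; sum H = 2.1799 bits.
RT = a + bH = 395 + 195·2.1799 = 820.08 ms.

820 ms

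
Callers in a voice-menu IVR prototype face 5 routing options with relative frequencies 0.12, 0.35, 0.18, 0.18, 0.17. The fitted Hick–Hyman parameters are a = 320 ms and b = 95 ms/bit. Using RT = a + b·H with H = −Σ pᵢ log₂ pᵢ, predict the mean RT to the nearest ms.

H = 0.12·log₂(1/0.12) + 0.35·log₂(1/0.35) + 0.18·log₂(1/0.18) + 0.18·log₂(1/0.18) + 0.17·log₂(1/0.17) = 2.2224 bits.
RT = 320 + 95 × 2.2224 = 531.13 ms.

531 ms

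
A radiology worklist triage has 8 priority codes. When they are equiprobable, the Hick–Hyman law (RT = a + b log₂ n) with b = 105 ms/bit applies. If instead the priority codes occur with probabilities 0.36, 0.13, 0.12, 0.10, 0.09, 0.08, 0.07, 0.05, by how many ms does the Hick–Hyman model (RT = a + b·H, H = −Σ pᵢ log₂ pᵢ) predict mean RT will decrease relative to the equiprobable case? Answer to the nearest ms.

The RT saving is b·ΔH. Equiprobable H₀ = log₂(8) = 3.0000 bits; with the given probabilities H = 2.7013 bits.
b·(H₀ − H) = 105 × (3.0000 − 2.7013) = 31.36 ms.

31 ms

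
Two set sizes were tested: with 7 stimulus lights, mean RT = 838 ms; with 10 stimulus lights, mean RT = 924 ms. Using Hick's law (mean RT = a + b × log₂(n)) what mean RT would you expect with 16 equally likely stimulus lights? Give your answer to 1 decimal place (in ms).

Solve the two-equation system in a and b:
  b = (924 − 838) / (log₂ 10 − log₂ 7) = 86 / (3.3219 − 2.8074) = 167.129 ms/bit
  a = 838 − 167.129 × 2.8074 = 368.810 ms
Then RT(16) = 368.810 + 167.129 × log₂ 16 = 368.810 + 167.129 × 4 ≈ 1037.325 ms.

1037.3 ms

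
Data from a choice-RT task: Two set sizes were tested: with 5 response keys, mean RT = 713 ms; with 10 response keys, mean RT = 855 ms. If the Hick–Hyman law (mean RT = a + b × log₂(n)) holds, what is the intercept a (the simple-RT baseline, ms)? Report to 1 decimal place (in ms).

383.3 ms

Slope: b = (855 − 713) / (log₂ 10 − log₂ 5) = 142/1.0000 = 142.000 ms/bit.
Intercept: a = 713 − 142.000·log₂(5) = 383.286 ms.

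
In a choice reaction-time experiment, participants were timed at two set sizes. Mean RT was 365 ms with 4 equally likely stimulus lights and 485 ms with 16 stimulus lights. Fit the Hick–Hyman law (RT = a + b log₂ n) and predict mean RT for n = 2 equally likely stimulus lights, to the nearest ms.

305 ms

Fit slope and intercept:
  b = (485 − 365) / (log₂ 16 − log₂ 4) = 120 / (4 − 2) = 60 ms/bit
  a = 365 − 60 × 2 = 245 ms
Then RT(2) = 245 + 60 × log₂ 2 = 245 + 60 × 1 ≈ 305.000 ms.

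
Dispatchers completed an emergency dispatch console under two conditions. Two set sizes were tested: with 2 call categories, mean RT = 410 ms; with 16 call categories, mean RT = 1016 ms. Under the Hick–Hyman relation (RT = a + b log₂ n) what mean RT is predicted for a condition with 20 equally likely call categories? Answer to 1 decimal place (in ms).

With log₂ n on the abscissa the relation is linear; from the two conditions:
  b = (1016 − 410) / (log₂ 16 − log₂ 2) = 606 / (4 − 1) = 202.000 ms/bit
  a = 410 − 202.000 × 1 = 208.000 ms
Then RT(20) = 208.000 + 202.000 × log₂ 20 = 208.000 + 202.000 × 4.3219 ≈ 1081.029 ms.

1081.0 ms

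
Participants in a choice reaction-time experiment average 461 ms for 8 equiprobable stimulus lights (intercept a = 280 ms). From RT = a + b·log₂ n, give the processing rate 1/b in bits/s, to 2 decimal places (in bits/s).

16.57 bits/s

b = (461 − 280)/log₂ 8 = 181/3 = 60.333 ms per bit = 0.06033 s/bit; the reciprocal is 16.575 bits/s.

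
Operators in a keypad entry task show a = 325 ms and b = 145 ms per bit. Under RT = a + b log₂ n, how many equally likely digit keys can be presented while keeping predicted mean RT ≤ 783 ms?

145·log₂ n ≤ 783 − 325 = 458, giving log₂ n ≤ 3.1586 and n ≤ 8.930. The largest whole number is 8.

8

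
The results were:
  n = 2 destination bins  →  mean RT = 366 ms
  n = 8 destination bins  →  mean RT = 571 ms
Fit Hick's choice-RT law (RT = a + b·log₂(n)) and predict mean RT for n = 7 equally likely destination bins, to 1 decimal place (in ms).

551.3 ms

RT is linear in log₂ n, so two points fix the line:
  b = (571 − 366) / (log₂ 8 − log₂ 2) = 205 / (3 − 1) = 102.500 ms/bit
  a = 366 − 102.500 × 1 = 263.500 ms
Then RT(7) = 263.500 + 102.500 × log₂ 7 = 263.500 + 102.500 × 2.8074 ≈ 551.254 ms.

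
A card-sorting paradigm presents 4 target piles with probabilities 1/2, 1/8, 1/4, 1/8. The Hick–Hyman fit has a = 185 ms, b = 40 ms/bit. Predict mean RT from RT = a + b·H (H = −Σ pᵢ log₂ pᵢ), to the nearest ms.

Each term −pᵢ log₂ pᵢ: 0.5·1 + 0.125·3 + 0.25·2 + 0.125·3; summed, H = 1.750 bits.
Mean RT = a + bH = 185 + 40·1.750 = 255.00 ms.

255 ms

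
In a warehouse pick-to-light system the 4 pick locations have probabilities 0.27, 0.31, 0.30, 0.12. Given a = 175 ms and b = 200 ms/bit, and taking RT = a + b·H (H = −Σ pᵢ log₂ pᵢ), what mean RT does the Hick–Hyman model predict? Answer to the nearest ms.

Entropy contributions −pᵢ log₂ pᵢ: 0.5100, 0.5238, 0.5211, 0.3671; sum H = 1.9220 bits.
RT = a + bH = 175 + 200·1.9220 = 559.39 ms.

559 ms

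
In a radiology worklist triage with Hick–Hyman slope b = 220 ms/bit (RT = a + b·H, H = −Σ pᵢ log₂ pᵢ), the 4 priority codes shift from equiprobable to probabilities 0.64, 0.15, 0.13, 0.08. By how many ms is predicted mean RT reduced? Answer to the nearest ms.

The RT saving is b·ΔH. Equiprobable H₀ = log₂(4) = 2.0000 bits; with the given probabilities H = 1.4968 bits.
b·(H₀ − H) = 220 × (2.0000 − 1.4968) = 110.71 ms.

111 ms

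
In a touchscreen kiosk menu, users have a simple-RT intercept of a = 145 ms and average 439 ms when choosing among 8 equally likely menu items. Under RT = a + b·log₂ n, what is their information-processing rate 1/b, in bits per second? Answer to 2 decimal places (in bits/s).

b = (439 − 145)/log₂ 8 = 294/3 = 98.000 ms per bit = 0.09800 s/bit; the reciprocal is 10.204 bits/s.

10.20 bits/s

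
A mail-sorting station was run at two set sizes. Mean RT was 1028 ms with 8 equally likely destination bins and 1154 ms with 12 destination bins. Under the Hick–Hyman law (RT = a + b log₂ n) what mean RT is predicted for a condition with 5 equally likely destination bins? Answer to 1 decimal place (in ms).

With log₂ n on the abscissa the relation is linear; from the two conditions:
  b = (1154 − 1028) / (log₂ 12 − log₂ 8) = 126 / (3.5850 − 3) = 215.398 ms/bit
  a = 1028 − 215.398 × 3 = 381.805 ms
Then RT(5) = 381.805 + 215.398 × log₂ 5 = 381.805 + 215.398 × 2.3219 ≈ 881.944 ms.

881.9 ms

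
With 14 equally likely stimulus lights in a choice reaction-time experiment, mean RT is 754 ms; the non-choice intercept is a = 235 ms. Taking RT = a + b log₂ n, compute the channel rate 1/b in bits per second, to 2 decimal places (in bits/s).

7.34 bits/s

b = (754 − 235)/log₂ 14 = 519/3.8074 = 136.315 ms per bit = 0.13632 s/bit; the reciprocal is 7.336 bits/s.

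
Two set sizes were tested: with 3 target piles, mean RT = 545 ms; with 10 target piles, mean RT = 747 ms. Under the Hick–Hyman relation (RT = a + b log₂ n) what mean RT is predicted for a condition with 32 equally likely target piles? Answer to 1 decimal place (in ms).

Solve the two-equation system in a and b:
  b = (747 − 545) / (log₂ 10 − log₂ 3) = 202 / (3.3219 − 1.5850) = 116.295 ms/bit
  a = 545 − 116.295 × 1.5850 = 360.677 ms
Then RT(32) = 360.677 + 116.295 × log₂ 32 = 360.677 + 116.295 × 5 ≈ 942.151 ms.

942.2 ms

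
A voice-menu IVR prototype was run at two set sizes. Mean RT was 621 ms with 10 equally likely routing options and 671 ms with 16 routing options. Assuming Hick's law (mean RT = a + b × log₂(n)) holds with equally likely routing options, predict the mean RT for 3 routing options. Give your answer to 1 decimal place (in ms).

492.9 ms

With log₂ n on the abscissa the relation is linear; from the two conditions:
  b = (671 − 621) / (log₂ 16 − log₂ 10) = 50 / (4 − 3.3219) = 73.738 ms/bit
  a = 621 − 73.738 × 3.3219 = 376.046 ms
Then RT(3) = 376.046 + 73.738 × log₂ 3 = 376.046 + 73.738 × 1.5850 ≈ 492.919 ms.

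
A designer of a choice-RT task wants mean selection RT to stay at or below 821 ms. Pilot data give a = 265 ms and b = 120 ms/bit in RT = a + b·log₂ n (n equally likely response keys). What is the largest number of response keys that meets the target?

Set 265 + 120·log₂ n ≤ 821 → log₂ n ≤ (821 − 265)/120 = 4.6333.
So n ≤ 2^4.6333 = 24.818; the largest integer n is 24.

24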